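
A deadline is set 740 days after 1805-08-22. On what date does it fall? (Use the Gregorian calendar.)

September 1, 1807

+365 (one year) → Aug 22, 1806 (375 left).
Aug has 31 days: +10 → Sep 1, 1806 (365 left).
Sep has 30 days: +30 → Oct 1, 1806 (335 left).
Oct has 31 days: +31 → Nov 1, 1806 (304 left).
Nov has 30 days: +30 → Dec 1, 1806 (274 left).
Dec has 31 days: +31 → Jan 1, 1807 (243 left).
Jan has 31 days: +31 → Feb 1, 1807 (212 left).
Feb has 28 days: +28 → Mar 1, 1807 (184 left).
Mar has 31 days: +31 → Apr 1, 1807 (153 left).
Apr has 30 days: +30 → May 1, 1807 (123 left).
May has 31 days: +31 → Jun 1, 1807 (92 left).
Jun has 30 days: +30 → Jul 1, 1807 (62 left).
Jul has 31 days: +31 → Aug 1, 1807 (31 left).
Aug has 31 days: +31 → Sep 1, 1807 (0 left).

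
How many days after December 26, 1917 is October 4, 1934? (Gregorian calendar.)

Dec 26, 1917 → Dec 26, 1918: 365 days.
Dec 26, 1918 → Dec 26, 1919: 365 days.
Dec 26, 1919 → Dec 26, 1920: 366 days (Feb 29, 1920 is in that span).
Dec 26, 1920 → Dec 26, 1921: 365 days.
Dec 26, 1921 → Dec 26, 1922: 365 days.
Dec 26, 1922 → Dec 26, 1923: 365 days.
Dec 26, 1923 → Dec 26, 1924: 366 days (Feb 29, 1924 is in that span).
Dec 26, 1924 → Dec 26, 1925: 365 days.
Dec 26, 1925 → Dec 26, 1926: 365 days.
Dec 26, 1926 → Dec 26, 1927: 365 days.
Dec 26, 1927 → Dec 26, 1928: 366 days (Feb 29, 1928 is in that span).
Dec 26, 1928 → Dec 26, 1929: 365 days.
Dec 26, 1929 → Dec 26, 1930: 365 days.
Dec 26, 1930 → Dec 26, 1931: 365 days.
Dec 26, 1931 → Dec 26, 1932: 366 days (Feb 29, 1932 is in that span).
Dec 26, 1932 → Dec 26, 1933: 365 days.
Dec 26, 1933 → Jan 26, 1934: 31 days (December has 31).
Jan 26, 1934 → Feb 26, 1934: 31 days (January has 31).
Feb 26, 1934 → Mar 26, 1934: 28 days (February has 28).
Mar 26, 1934 → Apr 26, 1934: 31 days (March has 31).
Apr 26, 1934 → May 26, 1934: 30 days (April has 30).
May 26, 1934 → Jun 26, 1934: 31 days (May has 31).
Jun 26, 1934 → Jul 26, 1934: 30 days (June has 30).
Jul 26, 1934 → Aug 26, 1934: 31 days (July has 31).
Aug 26, 1934 → Sep 26, 1934: 31 days (August has 31).
Sep 26, 1934 → Oct 4, 1934: 8 days.
Total: 6126 days.

6126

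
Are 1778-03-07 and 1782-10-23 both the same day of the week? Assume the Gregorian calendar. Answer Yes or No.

From Mar 7, 1778 to Oct 23, 1782 is 1691 days.
1691 mod 7 = 4, so they are different weekdays.
(Mar 7, 1778 is a Saturday; Oct 23, 1782 is a Wednesday.)

No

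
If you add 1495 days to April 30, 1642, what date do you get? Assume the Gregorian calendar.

June 3, 1646

+365 (one year) → Apr 30, 1643 (1130 left).
+366 (one year; includes Feb 29, 1644) → Apr 30, 1644 (764 left).
+365 (one year) → Apr 30, 1645 (399 left).
Apr has 30 days: +1 → May 1, 1645 (398 left).
May has 31 days: +31 → Jun 1, 1645 (367 left).
Jun has 30 days: +30 → Jul 1, 1645 (337 left).
Jul has 31 days: +31 → Aug 1, 1645 (306 left).
Aug has 31 days: +31 → Sep 1, 1645 (275 left).
Sep has 30 days: +30 → Oct 1, 1645 (245 left).
Oct has 31 days: +31 → Nov 1, 1645 (214 left).
Nov has 30 days: +30 → Dec 1, 1645 (184 left).
Dec has 31 days: +31 → Jan 1, 1646 (153 left).
Jan has 31 days: +31 → Feb 1, 1646 (122 left).
Feb has 28 days: +28 → Mar 1, 1646 (94 left).
Mar has 31 days: +31 → Apr 1, 1646 (63 left).
Apr has 30 days: +30 → May 1, 1646 (33 left).
May has 31 days: +31 → Jun 1, 1646 (2 left).
+2 → Jun 3, 1646.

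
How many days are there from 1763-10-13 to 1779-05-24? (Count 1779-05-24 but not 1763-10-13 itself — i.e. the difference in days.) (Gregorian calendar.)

5702

Oct 13, 1763 → Oct 13, 1764: 366 days (Feb 29, 1764 is in that span).
Oct 13, 1764 → Oct 13, 1765: 365 days.
Oct 13, 1765 → Oct 13, 1766: 365 days.
Oct 13, 1766 → Oct 13, 1767: 365 days.
Oct 13, 1767 → Oct 13, 1768: 366 days (Feb 29, 1768 is in that span).
Oct 13, 1768 → Oct 13, 1769: 365 days.
Oct 13, 1769 → Oct 13, 1770: 365 days.
Oct 13, 1770 → Oct 13, 1771: 365 days.
Oct 13, 1771 → Oct 13, 1772: 366 days (Feb 29, 1772 is in that span).
Oct 13, 1772 → Oct 13, 1773: 365 days.
Oct 13, 1773 → Oct 13, 1774: 365 days.
Oct 13, 1774 → Oct 13, 1775: 365 days.
Oct 13, 1775 → Oct 13, 1776: 366 days (Feb 29, 1776 is in that span).
Oct 13, 1776 → Oct 13, 1777: 365 days.
Oct 13, 1777 → Oct 13, 1778: 365 days.
Oct 13, 1778 → Nov 13, 1778: 31 days (October has 31).
Nov 13, 1778 → Dec 13, 1778: 30 days (November has 30).
Dec 13, 1778 → Jan 13, 1779: 31 days (December has 31).
Jan 13, 1779 → Feb 13, 1779: 31 days (January has 31).
Feb 13, 1779 → Mar 13, 1779: 28 days (February has 28).
Mar 13, 1779 → Apr 13, 1779: 31 days (March has 31).
Apr 13, 1779 → May 13, 1779: 30 days (April has 30).
May 13, 1779 → May 24, 1779: 11 days.
Total: 5702 days.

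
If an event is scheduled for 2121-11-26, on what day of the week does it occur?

Doomsday rule: the anchor day for the 2100s is Sunday. For year 21: 21÷12 = 1 r 9, and 9÷4 = 2, so 1+9+2 = 12.
Sunday + 12 ≡ Friday — that's 2121's doomsday.
In November the doomsday date is Nov 7.
Nov 26 is 19 days after Nov 7; 19 mod 7 = 5, so Friday + 5 = Wednesday.

Wednesday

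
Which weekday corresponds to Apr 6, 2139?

Monday

Doomsday rule: the anchor day for the 2100s is Sunday. For year 39: 39÷12 = 3 r 3, and 3÷4 = 0, so 3+3+0 = 6.
Sunday + 6 ≡ Saturday — that's 2139's doomsday.
In April the doomsday date is Apr 4.
Apr 6 is 2 days after Apr 4; 2 mod 7 = 2, so Saturday + 2 = Monday.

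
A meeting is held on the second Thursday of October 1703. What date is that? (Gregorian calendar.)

October 11, 1703

October 1, 1703 is a Monday.
The first Thursday is therefore October 4 (3 days later).
The second Thursday is 4 + 1×7 = October 11.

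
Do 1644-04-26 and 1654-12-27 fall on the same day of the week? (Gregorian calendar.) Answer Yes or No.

From Apr 26, 1644 to Dec 27, 1654 is 3897 days.
3897 mod 7 = 5, so they are different weekdays.
(Apr 26, 1644 is a Tuesday; Dec 27, 1654 is a Sunday.)

No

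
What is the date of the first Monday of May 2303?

May 1, 2303 is a Friday.
The first Monday is therefore May 4 (3 days later).

May 4, 2303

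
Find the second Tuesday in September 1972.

September 1, 1972 is a Friday.
The first Tuesday is therefore September 5 (4 days later).
The second Tuesday is 5 + 1×7 = September 12.

September 12, 1972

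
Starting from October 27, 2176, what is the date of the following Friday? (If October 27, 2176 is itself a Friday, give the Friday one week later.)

November 1, 2176

Oct 27, 2176 is a Sunday.
From Sunday to the next Friday is 5 days.
Oct 27, 2176 + 5 = Nov 1, 2176.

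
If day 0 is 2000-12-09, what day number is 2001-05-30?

172

Dec 9, 2000 → Jan 9, 2001: 31 days (December has 31).
Jan 9, 2001 → Feb 9, 2001: 31 days (January has 31).
Feb 9, 2001 → Mar 9, 2001: 28 days (February has 28).
Mar 9, 2001 → Apr 9, 2001: 31 days (March has 31).
Apr 9, 2001 → May 9, 2001: 30 days (April has 30).
May 9, 2001 → May 30, 2001: 21 days.
Total: 172 days.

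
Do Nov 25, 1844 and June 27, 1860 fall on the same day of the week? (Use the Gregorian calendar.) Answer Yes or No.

From Nov 25, 1844 to Jun 27, 1860 is 5693 days.
5693 mod 7 = 2, so they are different weekdays.
(Nov 25, 1844 is a Monday; Jun 27, 1860 is a Wednesday.)

No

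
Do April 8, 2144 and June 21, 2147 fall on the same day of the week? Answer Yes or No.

Yes

From Apr 8, 2144 to Jun 21, 2147 is 1169 days.
1169 mod 7 = 0, so they are the same weekday.
(Apr 8, 2144 is a Wednesday; Jun 21, 2147 is a Wednesday.)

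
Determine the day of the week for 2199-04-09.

Tuesday

Doomsday rule: the anchor day for the 2100s is Sunday. For year 99: 99÷12 = 8 r 3, and 3÷4 = 0, so 8+3+0 = 11.
Sunday + 11 ≡ Thursday — that's 2199's doomsday.
In April the doomsday date is Apr 4.
Apr 9 is 5 days after Apr 4; 5 mod 7 = 5, so Thursday + 5 = Tuesday.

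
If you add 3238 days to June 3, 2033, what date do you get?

+365 (one year) → Jun 3, 2034 (2873 left).
+365 (one year) → Jun 3, 2035 (2508 left).
+366 (one year; includes Feb 29, 2036) → Jun 3, 2036 (2142 left).
+365 (one year) → Jun 3, 2037 (1777 left).
+365 (one year) → Jun 3, 2038 (1412 left).
+365 (one year) → Jun 3, 2039 (1047 left).
+366 (one year; includes Feb 29, 2040) → Jun 3, 2040 (681 left).
+365 (one year) → Jun 3, 2041 (316 left).
Jun has 30 days: +28 → Jul 1, 2041 (288 left).
Jul has 31 days: +31 → Aug 1, 2041 (257 left).
Aug has 31 days: +31 → Sep 1, 2041 (226 left).
Sep has 30 days: +30 → Oct 1, 2041 (196 left).
Oct has 31 days: +31 → Nov 1, 2041 (165 left).
Nov has 30 days: +30 → Dec 1, 2041 (135 left).
Dec has 31 days: +31 → Jan 1, 2042 (104 left).
Jan has 31 days: +31 → Feb 1, 2042 (73 left).
Feb has 28 days: +28 → Mar 1, 2042 (45 left).
Mar has 31 days: +31 → Apr 1, 2042 (14 left).
+14 → Apr 15, 2042.

April 15, 2042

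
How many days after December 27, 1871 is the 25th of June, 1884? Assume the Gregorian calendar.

4564

Dec 27, 1871 → Dec 27, 1872: 366 days (Feb 29, 1872 is in that span).
Dec 27, 1872 → Dec 27, 1873: 365 days.
Dec 27, 1873 → Dec 27, 1874: 365 days.
Dec 27, 1874 → Dec 27, 1875: 365 days.
Dec 27, 1875 → Dec 27, 1876: 366 days (Feb 29, 1876 is in that span).
Dec 27, 1876 → Dec 27, 1877: 365 days.
Dec 27, 1877 → Dec 27, 1878: 365 days.
Dec 27, 1878 → Dec 27, 1879: 365 days.
Dec 27, 1879 → Dec 27, 1880: 366 days (Feb 29, 1880 is in that span).
Dec 27, 1880 → Dec 27, 1881: 365 days.
Dec 27, 1881 → Dec 27, 1882: 365 days.
Dec 27, 1882 → Dec 27, 1883: 365 days.
Dec 27, 1883 → Jan 27, 1884: 31 days (December has 31).
Jan 27, 1884 → Feb 27, 1884: 31 days (January has 31).
Feb 27, 1884 → Mar 27, 1884: 29 days (February has 29).
Mar 27, 1884 → Apr 27, 1884: 31 days (March has 31).
Apr 27, 1884 → May 27, 1884: 30 days (April has 30).
May 27, 1884 → Jun 25, 1884: 29 days.
Total: 4564 days.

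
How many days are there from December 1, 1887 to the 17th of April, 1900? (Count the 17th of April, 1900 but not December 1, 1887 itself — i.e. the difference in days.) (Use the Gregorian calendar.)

4520

Dec 1, 1887 → Dec 1, 1888: 366 days (Feb 29, 1888 is in that span).
Dec 1, 1888 → Dec 1, 1889: 365 days.
Dec 1, 1889 → Dec 1, 1890: 365 days.
Dec 1, 1890 → Dec 1, 1891: 365 days.
Dec 1, 1891 → Dec 1, 1892: 366 days (Feb 29, 1892 is in that span).
Dec 1, 1892 → Dec 1, 1893: 365 days.
Dec 1, 1893 → Dec 1, 1894: 365 days.
Dec 1, 1894 → Dec 1, 1895: 365 days.
Dec 1, 1895 → Dec 1, 1896: 366 days (Feb 29, 1896 is in that span).
Dec 1, 1896 → Dec 1, 1897: 365 days.
Dec 1, 1897 → Dec 1, 1898: 365 days.
Dec 1, 1898 → Dec 1, 1899: 365 days.
Dec 1, 1899 → Jan 1, 1900: 31 days (December has 31).
Jan 1, 1900 → Feb 1, 1900: 31 days (January has 31).
Feb 1, 1900 → Mar 1, 1900: 28 days (February has 28).
Mar 1, 1900 → Apr 1, 1900: 31 days (March has 31).
Apr 1, 1900 → Apr 17, 1900: 16 days.
Total: 4520 days.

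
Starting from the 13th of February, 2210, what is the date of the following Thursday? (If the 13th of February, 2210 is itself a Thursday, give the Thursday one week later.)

February 15, 2210

Feb 13, 2210 is a Tuesday.
From Tuesday to the next Thursday is 2 days.
Feb 13, 2210 + 2 = Feb 15, 2210.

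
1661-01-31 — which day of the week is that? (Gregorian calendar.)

Doomsday rule: the anchor day for the 1600s is Tuesday. For year 61: 61÷12 = 5 r 1, and 1÷4 = 0, so 5+1+0 = 6.
Tuesday + 6 ≡ Monday — that's 1661's doomsday.
In January the doomsday date is Jan 3 (1661 is not a leap year).
Jan 31 is 28 days after Jan 3; 28 mod 7 = 0, so Monday + 0 = Monday.

Monday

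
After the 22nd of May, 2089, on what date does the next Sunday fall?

May 29, 2089

May 22, 2089 is a Sunday.
From Sunday to the next Sunday is 7 days.
May 22, 2089 + 7 = May 29, 2089.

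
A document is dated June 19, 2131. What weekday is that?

Tuesday

Doomsday rule: the anchor day for the 2100s is Sunday. For year 31: 31÷12 = 2 r 7, and 7÷4 = 1, so 2+7+1 = 10.
Sunday + 10 ≡ Wednesday — that's 2131's doomsday.
In June the doomsday date is Jun 6.
Jun 19 is 13 days after Jun 6; 13 mod 7 = 6, so Wednesday + 6 = Tuesday.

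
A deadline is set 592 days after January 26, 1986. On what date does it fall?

September 10, 1987

+365 (one year) → Jan 26, 1987 (227 left).
Jan has 31 days: +6 → Feb 1, 1987 (221 left).
Feb has 28 days: +28 → Mar 1, 1987 (193 left).
Mar has 31 days: +31 → Apr 1, 1987 (162 left).
Apr has 30 days: +30 → May 1, 1987 (132 left).
May has 31 days: +31 → Jun 1, 1987 (101 left).
Jun has 30 days: +30 → Jul 1, 1987 (71 left).
Jul has 31 days: +31 → Aug 1, 1987 (40 left).
Aug has 31 days: +31 → Sep 1, 1987 (9 left).
+9 → Sep 10, 1987.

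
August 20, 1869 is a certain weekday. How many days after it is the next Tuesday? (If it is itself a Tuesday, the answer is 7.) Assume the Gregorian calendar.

4

Aug 20, 1869 is a Friday.
From Friday to the next Tuesday is 4 days.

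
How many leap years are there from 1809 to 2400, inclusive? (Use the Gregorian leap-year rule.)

144

Multiples of 4 in [1809,2400]: 148.
Of those, multiples of 100: 6 (not leap unless ÷400).
Multiples of 400: 2.
Leap years = 148 − 6 + 2 = 144.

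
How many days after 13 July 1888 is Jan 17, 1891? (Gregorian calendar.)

Jul 13, 1888 → Jul 13, 1889: 365 days.
Jul 13, 1889 → Jul 13, 1890: 365 days.
Jul 13, 1890 → Aug 13, 1890: 31 days (July has 31).
Aug 13, 1890 → Sep 13, 1890: 31 days (August has 31).
Sep 13, 1890 → Oct 13, 1890: 30 days (September has 30).
Oct 13, 1890 → Nov 13, 1890: 31 days (October has 31).
Nov 13, 1890 → Dec 13, 1890: 30 days (November has 30).
Dec 13, 1890 → Jan 13, 1891: 31 days (December has 31).
Jan 13, 1891 → Jan 17, 1891: 4 days.
Total: 918 days.

918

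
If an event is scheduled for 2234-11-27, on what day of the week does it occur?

Thursday

Doomsday rule: the anchor day for the 2200s is Friday. For year 34: 34÷12 = 2 r 10, and 10÷4 = 2, so 2+10+2 = 14.
Friday + 14 ≡ Friday — that's 2234's doomsday.
In November the doomsday date is Nov 7.
Nov 27 is 20 days after Nov 7; 20 mod 7 = 6, so Friday + 6 = Thursday.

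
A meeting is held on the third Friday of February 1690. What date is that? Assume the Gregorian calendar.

February 1, 1690 is a Wednesday.
The first Friday is therefore February 3 (2 days later).
The third Friday is 3 + 2×7 = February 17.

February 17, 1690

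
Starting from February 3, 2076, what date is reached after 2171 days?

January 13, 2082

+366 (one year; includes Feb 29, 2076) → Feb 3, 2077 (1805 left).
+365 (one year) → Feb 3, 2078 (1440 left).
+365 (one year) → Feb 3, 2079 (1075 left).
+365 (one year) → Feb 3, 2080 (710 left).
+366 (one year; includes Feb 29, 2080) → Feb 3, 2081 (344 left).
Feb has 28 days: +26 → Mar 1, 2081 (318 left).
Mar has 31 days: +31 → Apr 1, 2081 (287 left).
Apr has 30 days: +30 → May 1, 2081 (257 left).
May has 31 days: +31 → Jun 1, 2081 (226 left).
Jun has 30 days: +30 → Jul 1, 2081 (196 left).
Jul has 31 days: +31 → Aug 1, 2081 (165 left).
Aug has 31 days: +31 → Sep 1, 2081 (134 left).
Sep has 30 days: +30 → Oct 1, 2081 (104 left).
Oct has 31 days: +31 → Nov 1, 2081 (73 left).
Nov has 30 days: +30 → Dec 1, 2081 (43 left).
Dec has 31 days: +31 → Jan 1, 2082 (12 left).
+12 → Jan 13, 2082.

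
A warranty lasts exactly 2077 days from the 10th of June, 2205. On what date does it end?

+365 (one year) → Jun 10, 2206 (1712 left).
+365 (one year) → Jun 10, 2207 (1347 left).
+366 (one year; includes Feb 29, 2208) → Jun 10, 2208 (981 left).
+365 (one year) → Jun 10, 2209 (616 left).
+365 (one year) → Jun 10, 2210 (251 left).
Jun has 30 days: +21 → Jul 1, 2210 (230 left).
Jul has 31 days: +31 → Aug 1, 2210 (199 left).
Aug has 31 days: +31 → Sep 1, 2210 (168 left).
Sep has 30 days: +30 → Oct 1, 2210 (138 left).
Oct has 31 days: +31 → Nov 1, 2210 (107 left).
Nov has 30 days: +30 → Dec 1, 2210 (77 left).
Dec has 31 days: +31 → Jan 1, 2211 (46 left).
Jan has 31 days: +31 → Feb 1, 2211 (15 left).
+15 → Feb 16, 2211.

February 16, 2211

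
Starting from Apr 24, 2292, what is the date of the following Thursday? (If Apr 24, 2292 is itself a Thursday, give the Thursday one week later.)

Apr 24, 2292 is a Sunday.
From Sunday to the next Thursday is 4 days.
Apr 24, 2292 + 4 = Apr 28, 2292.

April 28, 2292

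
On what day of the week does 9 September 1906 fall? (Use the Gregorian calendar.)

Sunday

January 1, 1906 is a Monday.
Jan 1, 1906 → Feb 1, 1906: 31 days (January has 31).
Feb 1, 1906 → Mar 1, 1906: 28 days (February has 28).
Mar 1, 1906 → Apr 1, 1906: 31 days (March has 31).
Apr 1, 1906 → May 1, 1906: 30 days (April has 30).
May 1, 1906 → Jun 1, 1906: 31 days (May has 31).
Jun 1, 1906 → Jul 1, 1906: 30 days (June has 30).
Jul 1, 1906 → Aug 1, 1906: 31 days (July has 31).
Aug 1, 1906 → Sep 1, 1906: 31 days (August has 31).
Sep 1, 1906 → Sep 9, 1906: 8 days.
Total: 251 days.
251 mod 7 = 6, so Monday + 6 = Sunday.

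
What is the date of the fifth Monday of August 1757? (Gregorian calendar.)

August 1, 1757 is a Monday.
The first Monday is therefore August 1 (same day).
The fifth Monday is 1 + 4×7 = August 29.

August 29, 1757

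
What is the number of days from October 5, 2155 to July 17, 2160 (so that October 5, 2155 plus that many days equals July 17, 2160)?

1747

Oct 5, 2155 → Oct 5, 2156: 366 days (Feb 29, 2156 is in that span).
Oct 5, 2156 → Oct 5, 2157: 365 days.
Oct 5, 2157 → Oct 5, 2158: 365 days.
Oct 5, 2158 → Oct 5, 2159: 365 days.
Oct 5, 2159 → Nov 5, 2159: 31 days (October has 31).
Nov 5, 2159 → Dec 5, 2159: 30 days (November has 30).
Dec 5, 2159 → Jan 5, 2160: 31 days (December has 31).
Jan 5, 2160 → Feb 5, 2160: 31 days (January has 31).
Feb 5, 2160 → Mar 5, 2160: 29 days (February has 29).
Mar 5, 2160 → Apr 5, 2160: 31 days (March has 31).
Apr 5, 2160 → May 5, 2160: 30 days (April has 30).
May 5, 2160 → Jun 5, 2160: 31 days (May has 31).
Jun 5, 2160 → Jul 5, 2160: 30 days (June has 30).
Jul 5, 2160 → Jul 17, 2160: 12 days.
Total: 1747 days.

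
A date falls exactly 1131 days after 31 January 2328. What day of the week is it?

Saturday

First find the weekday of Jan 31, 2328. Doomsday rule: the anchor day for the 2300s is Wednesday. For year 28: 28÷12 = 2 r 4, and 4÷4 = 1, so 2+4+1 = 7.
Wednesday + 7 ≡ Wednesday — that's 2328's doomsday.
In January the doomsday date is Jan 4 (2328 is a leap year (divisible by 4)).
Jan 31 is 27 days after Jan 4; 27 mod 7 = 6, so Wednesday + 6 = Tuesday.
1131 mod 7 = 4, so 1131 days after a Tuesday is Tuesday + 4 = Saturday.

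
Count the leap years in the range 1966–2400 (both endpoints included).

106

Multiples of 4 in [1966,2400]: 109.
Of those, multiples of 100: 5 (not leap unless ÷400).
Multiples of 400: 2.
Leap years = 109 − 5 + 2 = 106.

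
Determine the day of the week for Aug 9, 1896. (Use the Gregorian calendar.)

Sunday

Doomsday rule: the anchor day for the 1800s is Friday. For year 96: 96÷12 = 8 r 0, and 0÷4 = 0, so 8+0+0 = 8.
Friday + 8 ≡ Saturday — that's 1896's doomsday.
In August the doomsday date is Aug 8.
Aug 9 is 1 day after Aug 8; 1 mod 7 = 1, so Saturday + 1 = Sunday.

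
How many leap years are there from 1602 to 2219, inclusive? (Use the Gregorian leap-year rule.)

Multiples of 4 in [1602,2219]: 154.
Of those, multiples of 100: 6 (not leap unless ÷400).
Multiples of 400: 1.
Leap years = 154 − 6 + 1 = 149.

149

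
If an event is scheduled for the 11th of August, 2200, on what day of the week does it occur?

Doomsday rule: the anchor day for the 2200s is Friday. For year 00: 0÷12 = 0 r 0, and 0÷4 = 0, so 0+0+0 = 0.
Friday + 0 ≡ Friday — that's 2200's doomsday.
In August the doomsday date is Aug 8.
Aug 11 is 3 days after Aug 8; 3 mod 7 = 3, so Friday + 3 = Monday.

Monday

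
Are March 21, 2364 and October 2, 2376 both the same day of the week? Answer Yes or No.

From Mar 21, 2364 to Oct 2, 2376 is 4578 days.
4578 mod 7 = 0, so they are the same weekday.
(Mar 21, 2364 is a Saturday; Oct 2, 2376 is a Saturday.)

Yes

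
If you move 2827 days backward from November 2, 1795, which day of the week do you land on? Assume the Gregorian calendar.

Tuesday

First find the weekday of Nov 2, 1795. Doomsday rule: the anchor day for the 1700s is Sunday. For year 95: 95÷12 = 7 r 11, and 11÷4 = 2, so 7+11+2 = 20.
Sunday + 20 ≡ Saturday — that's 1795's doomsday.
In November the doomsday date is Nov 7.
Nov 2 is 5 days before Nov 7; 5 mod 7 = 5, so Saturday − 5 = Monday.
2827 mod 7 = 6, so 2827 days before a Monday is Monday − 6 = Tuesday.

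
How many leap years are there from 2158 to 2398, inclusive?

Multiples of 4 in [2158,2398]: 60.
Of those, multiples of 100: 2 (not leap unless ÷400).
Multiples of 400: 0.
Leap years = 60 − 2 + 0 = 58.

58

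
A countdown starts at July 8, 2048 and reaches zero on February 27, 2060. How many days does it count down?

Jul 8, 2048 → Jul 8, 2049: 365 days.
Jul 8, 2049 → Jul 8, 2050: 365 days.
Jul 8, 2050 → Jul 8, 2051: 365 days.
Jul 8, 2051 → Jul 8, 2052: 366 days (Feb 29, 2052 is in that span).
Jul 8, 2052 → Jul 8, 2053: 365 days.
Jul 8, 2053 → Jul 8, 2054: 365 days.
Jul 8, 2054 → Jul 8, 2055: 365 days.
Jul 8, 2055 → Jul 8, 2056: 366 days (Feb 29, 2056 is in that span).
Jul 8, 2056 → Jul 8, 2057: 365 days.
Jul 8, 2057 → Jul 8, 2058: 365 days.
Jul 8, 2058 → Jul 8, 2059: 365 days.
Jul 8, 2059 → Aug 8, 2059: 31 days (July has 31).
Aug 8, 2059 → Sep 8, 2059: 31 days (August has 31).
Sep 8, 2059 → Oct 8, 2059: 30 days (September has 30).
Oct 8, 2059 → Nov 8, 2059: 31 days (October has 31).
Nov 8, 2059 → Dec 8, 2059: 30 days (November has 30).
Dec 8, 2059 → Jan 8, 2060: 31 days (December has 31).
Jan 8, 2060 → Feb 8, 2060: 31 days (January has 31).
Feb 8, 2060 → Feb 27, 2060: 19 days.
Total: 4251 days.

4251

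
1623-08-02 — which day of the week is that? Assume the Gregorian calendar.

Doomsday rule: the anchor day for the 1600s is Tuesday. For year 23: 23÷12 = 1 r 11, and 11÷4 = 2, so 1+11+2 = 14.
Tuesday + 14 ≡ Tuesday — that's 1623's doomsday.
In August the doomsday date is Aug 8.
Aug 2 is 6 days before Aug 8; 6 mod 7 = 6, so Tuesday − 6 = Wednesday.

Wednesday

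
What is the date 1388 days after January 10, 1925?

+365 (one year) → Jan 10, 1926 (1023 left).
+365 (one year) → Jan 10, 1927 (658 left).
+365 (one year) → Jan 10, 1928 (293 left).
Jan has 31 days: +22 → Feb 1, 1928 (271 left).
Feb has 29 days: +29 → Mar 1, 1928 (242 left).
Mar has 31 days: +31 → Apr 1, 1928 (211 left).
Apr has 30 days: +30 → May 1, 1928 (181 left).
May has 31 days: +31 → Jun 1, 1928 (150 left).
Jun has 30 days: +30 → Jul 1, 1928 (120 left).
Jul has 31 days: +31 → Aug 1, 1928 (89 left).
Aug has 31 days: +31 → Sep 1, 1928 (58 left).
Sep has 30 days: +30 → Oct 1, 1928 (28 left).
+28 → Oct 29, 1928.

October 29, 1928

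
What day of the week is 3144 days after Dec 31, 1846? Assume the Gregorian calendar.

First find the weekday of Dec 31, 1846. Doomsday rule: the anchor day for the 1800s is Friday. For year 46: 46÷12 = 3 r 10, and 10÷4 = 2, so 3+10+2 = 15.
Friday + 15 ≡ Saturday — that's 1846's doomsday.
In December the doomsday date is Dec 12.
Dec 31 is 19 days after Dec 12; 19 mod 7 = 5, so Saturday + 5 = Thursday.
3144 mod 7 = 1, so 3144 days after a Thursday is Thursday + 1 = Friday.

Friday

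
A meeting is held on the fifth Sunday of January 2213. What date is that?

January 1, 2213 is a Friday.
The first Sunday is therefore January 3 (2 days later).
The fifth Sunday is 3 + 4×7 = January 31.

January 31, 2213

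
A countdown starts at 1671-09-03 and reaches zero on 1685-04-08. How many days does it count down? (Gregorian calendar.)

4966

Sep 3, 1671 → Sep 3, 1672: 366 days (Feb 29, 1672 is in that span).
Sep 3, 1672 → Sep 3, 1673: 365 days.
Sep 3, 1673 → Sep 3, 1674: 365 days.
Sep 3, 1674 → Sep 3, 1675: 365 days.
Sep 3, 1675 → Sep 3, 1676: 366 days (Feb 29, 1676 is in that span).
Sep 3, 1676 → Sep 3, 1677: 365 days.
Sep 3, 1677 → Sep 3, 1678: 365 days.
Sep 3, 1678 → Sep 3, 1679: 365 days.
Sep 3, 1679 → Sep 3, 1680: 366 days (Feb 29, 1680 is in that span).
Sep 3, 1680 → Sep 3, 1681: 365 days.
Sep 3, 1681 → Sep 3, 1682: 365 days.
Sep 3, 1682 → Sep 3, 1683: 365 days.
Sep 3, 1683 → Sep 3, 1684: 366 days (Feb 29, 1684 is in that span).
Sep 3, 1684 → Oct 3, 1684: 30 days (September has 30).
Oct 3, 1684 → Nov 3, 1684: 31 days (October has 31).
Nov 3, 1684 → Dec 3, 1684: 30 days (November has 30).
Dec 3, 1684 → Jan 3, 1685: 31 days (December has 31).
Jan 3, 1685 → Feb 3, 1685: 31 days (January has 31).
Feb 3, 1685 → Mar 3, 1685: 28 days (February has 28).
Mar 3, 1685 → Apr 3, 1685: 31 days (March has 31).
Apr 3, 1685 → Apr 8, 1685: 5 days.
Total: 4966 days.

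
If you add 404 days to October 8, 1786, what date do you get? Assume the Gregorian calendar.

November 16, 1787

+365 (one year) → Oct 8, 1787 (39 left).
Oct has 31 days: +24 → Nov 1, 1787 (15 left).
+15 → Nov 16, 1787.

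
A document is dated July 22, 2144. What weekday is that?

Doomsday rule: the anchor day for the 2100s is Sunday. For year 44: 44÷12 = 3 r 8, and 8÷4 = 2, so 3+8+2 = 13.
Sunday + 13 ≡ Saturday — that's 2144's doomsday.
In July the doomsday date is Jul 11.
Jul 22 is 11 days after Jul 11; 11 mod 7 = 4, so Saturday + 4 = Wednesday.

Wednesday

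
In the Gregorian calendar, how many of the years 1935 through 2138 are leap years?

50

Multiples of 4 in [1935,2138]: 51.
Of those, multiples of 100: 2 (not leap unless ÷400).
Multiples of 400: 1.
Leap years = 51 − 2 + 1 = 50.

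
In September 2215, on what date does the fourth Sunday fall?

September 1, 2215 is a Friday.
The first Sunday is therefore September 3 (2 days later).
The fourth Sunday is 3 + 3×7 = September 24.

September 24, 2215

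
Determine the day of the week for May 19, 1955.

Doomsday rule: the anchor day for the 1900s is Wednesday. For year 55: 55÷12 = 4 r 7, and 7÷4 = 1, so 4+7+1 = 12.
Wednesday + 12 ≡ Monday — that's 1955's doomsday.
In May the doomsday date is May 9.
May 19 is 10 days after May 9; 10 mod 7 = 3, so Monday + 3 = Thursday.

Thursday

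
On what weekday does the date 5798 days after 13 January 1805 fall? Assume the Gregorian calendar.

Tuesday

Jan 13, 1805 is a Sunday.
5798 mod 7 = 2, so 5798 days after a Sunday is Sunday + 2 = Tuesday.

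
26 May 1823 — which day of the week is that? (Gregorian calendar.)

Doomsday rule: the anchor day for the 1800s is Friday. For year 23: 23÷12 = 1 r 11, and 11÷4 = 2, so 1+11+2 = 14.
Friday + 14 ≡ Friday — that's 1823's doomsday.
In May the doomsday date is May 9.
May 26 is 17 days after May 9; 17 mod 7 = 3, so Friday + 3 = Monday.

Monday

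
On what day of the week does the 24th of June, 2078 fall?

Friday

Doomsday rule: the anchor day for the 2000s is Tuesday. For year 78: 78÷12 = 6 r 6, and 6÷4 = 1, so 6+6+1 = 13.
Tuesday + 13 ≡ Monday — that's 2078's doomsday.
In June the doomsday date is Jun 6.
Jun 24 is 18 days after Jun 6; 18 mod 7 = 4, so Monday + 4 = Friday.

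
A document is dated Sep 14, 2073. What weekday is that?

January 1, 2073 is a Sunday.
Jan 1, 2073 → Feb 1, 2073: 31 days (January has 31).
Feb 1, 2073 → Mar 1, 2073: 28 days (February has 28).
Mar 1, 2073 → Apr 1, 2073: 31 days (March has 31).
Apr 1, 2073 → May 1, 2073: 30 days (April has 30).
May 1, 2073 → Jun 1, 2073: 31 days (May has 31).
Jun 1, 2073 → Jul 1, 2073: 30 days (June has 30).
Jul 1, 2073 → Aug 1, 2073: 31 days (July has 31).
Aug 1, 2073 → Sep 1, 2073: 31 days (August has 31).
Sep 1, 2073 → Sep 14, 2073: 13 days.
Total: 256 days.
256 mod 7 = 4, so Sunday + 4 = Thursday.

Thursday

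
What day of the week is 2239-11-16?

Saturday

Doomsday rule: the anchor day for the 2200s is Friday. For year 39: 39÷12 = 3 r 3, and 3÷4 = 0, so 3+3+0 = 6.
Friday + 6 ≡ Thursday — that's 2239's doomsday.
In November the doomsday date is Nov 7.
Nov 16 is 9 days after Nov 7; 9 mod 7 = 2, so Thursday + 2 = Saturday.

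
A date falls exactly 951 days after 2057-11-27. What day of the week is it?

Monday

Nov 27, 2057 is a Tuesday.
951 mod 7 = 6, so 951 days after a Tuesday is Tuesday + 6 = Monday.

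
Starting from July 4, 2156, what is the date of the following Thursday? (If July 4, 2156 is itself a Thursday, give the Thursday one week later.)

July 8, 2156

Jul 4, 2156 is a Sunday.
From Sunday to the next Thursday is 4 days.
Jul 4, 2156 + 4 = Jul 8, 2156.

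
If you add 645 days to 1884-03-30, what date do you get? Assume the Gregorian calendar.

January 4, 1886

+365 (one year) → Mar 30, 1885 (280 left).
Mar has 31 days: +2 → Apr 1, 1885 (278 left).
Apr has 30 days: +30 → May 1, 1885 (248 left).
May has 31 days: +31 → Jun 1, 1885 (217 left).
Jun has 30 days: +30 → Jul 1, 1885 (187 left).
Jul has 31 days: +31 → Aug 1, 1885 (156 left).
Aug has 31 days: +31 → Sep 1, 1885 (125 left).
Sep has 30 days: +30 → Oct 1, 1885 (95 left).
Oct has 31 days: +31 → Nov 1, 1885 (64 left).
Nov has 30 days: +30 → Dec 1, 1885 (34 left).
Dec has 31 days: +31 → Jan 1, 1886 (3 left).
+3 → Jan 4, 1886.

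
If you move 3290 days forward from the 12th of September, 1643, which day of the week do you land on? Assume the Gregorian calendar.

Saturday

Sep 12, 1643 is a Saturday.
3290 mod 7 = 0, so 3290 days after a Saturday is Saturday + 0 = Saturday.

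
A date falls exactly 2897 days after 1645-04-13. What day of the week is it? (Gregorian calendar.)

Wednesday

Apr 13, 1645 is a Thursday.
2897 mod 7 = 6, so 2897 days after a Thursday is Thursday + 6 = Wednesday.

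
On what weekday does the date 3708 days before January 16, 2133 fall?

First find the weekday of Jan 16, 2133. Doomsday rule: the anchor day for the 2100s is Sunday. For year 33: 33÷12 = 2 r 9, and 9÷4 = 2, so 2+9+2 = 13.
Sunday + 13 ≡ Saturday — that's 2133's doomsday.
In January the doomsday date is Jan 3 (2133 is not a leap year).
Jan 16 is 13 days after Jan 3; 13 mod 7 = 6, so Saturday + 6 = Friday.
3708 mod 7 = 5, so 3708 days before a Friday is Friday − 5 = Sunday.

Sunday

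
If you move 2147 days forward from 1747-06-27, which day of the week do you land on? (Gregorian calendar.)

Sunday

First find the weekday of Jun 27, 1747. Doomsday rule: the anchor day for the 1700s is Sunday. For year 47: 47÷12 = 3 r 11, and 11÷4 = 2, so 3+11+2 = 16.
Sunday + 16 ≡ Tuesday — that's 1747's doomsday.
In June the doomsday date is Jun 6.
Jun 27 is 21 days after Jun 6; 21 mod 7 = 0, so Tuesday + 0 = Tuesday.
2147 mod 7 = 5, so 2147 days after a Tuesday is Tuesday + 5 = Sunday.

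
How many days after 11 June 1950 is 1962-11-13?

4538

Jun 11, 1950 → Jun 11, 1951: 365 days.
Jun 11, 1951 → Jun 11, 1952: 366 days (Feb 29, 1952 is in that span).
Jun 11, 1952 → Jun 11, 1953: 365 days.
Jun 11, 1953 → Jun 11, 1954: 365 days.
Jun 11, 1954 → Jun 11, 1955: 365 days.
Jun 11, 1955 → Jun 11, 1956: 366 days (Feb 29, 1956 is in that span).
Jun 11, 1956 → Jun 11, 1957: 365 days.
Jun 11, 1957 → Jun 11, 1958: 365 days.
Jun 11, 1958 → Jun 11, 1959: 365 days.
Jun 11, 1959 → Jun 11, 1960: 366 days (Feb 29, 1960 is in that span).
Jun 11, 1960 → Jun 11, 1961: 365 days.
Jun 11, 1961 → Jun 11, 1962: 365 days.
Jun 11, 1962 → Jul 11, 1962: 30 days (June has 30).
Jul 11, 1962 → Aug 11, 1962: 31 days (July has 31).
Aug 11, 1962 → Sep 11, 1962: 31 days (August has 31).
Sep 11, 1962 → Oct 11, 1962: 30 days (September has 30).
Oct 11, 1962 → Nov 11, 1962: 31 days (October has 31).
Nov 11, 1962 → Nov 13, 1962: 2 days.
Total: 4538 days.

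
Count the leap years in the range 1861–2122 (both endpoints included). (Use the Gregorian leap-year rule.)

Multiples of 4 in [1861,2122]: 65.
Of those, multiples of 100: 3 (not leap unless ÷400).
Multiples of 400: 1.
Leap years = 65 − 3 + 1 = 63.

63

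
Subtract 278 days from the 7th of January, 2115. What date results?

−7 → Dec 31, 2114 (end of Dec, 31 days; 271 left).
−31 → Nov 30, 2114 (end of Nov, 30 days; 240 left).
−30 → Oct 31, 2114 (end of Oct, 31 days; 210 left).
−31 → Sep 30, 2114 (end of Sep, 30 days; 179 left).
−30 → Aug 31, 2114 (end of Aug, 31 days; 149 left).
−31 → Jul 31, 2114 (end of Jul, 31 days; 118 left).
−31 → Jun 30, 2114 (end of Jun, 30 days; 87 left).
−30 → May 31, 2114 (end of May, 31 days; 57 left).
−31 → Apr 30, 2114 (end of Apr, 30 days; 26 left).
−26 → Apr 4, 2114.

April 4, 2114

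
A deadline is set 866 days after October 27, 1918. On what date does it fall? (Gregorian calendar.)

+365 (one year) → Oct 27, 1919 (501 left).
+366 (one year; includes Feb 29, 1920) → Oct 27, 1920 (135 left).
Oct has 31 days: +5 → Nov 1, 1920 (130 left).
Nov has 30 days: +30 → Dec 1, 1920 (100 left).
Dec has 31 days: +31 → Jan 1, 1921 (69 left).
Jan has 31 days: +31 → Feb 1, 1921 (38 left).
Feb has 28 days: +28 → Mar 1, 1921 (10 left).
+10 → Mar 11, 1921.

March 11, 1921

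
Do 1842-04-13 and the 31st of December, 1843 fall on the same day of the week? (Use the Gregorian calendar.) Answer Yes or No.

From Apr 13, 1842 to Dec 31, 1843 is 627 days.
627 mod 7 = 4, so they are different weekdays.
(Apr 13, 1842 is a Wednesday; Dec 31, 1843 is a Sunday.)

No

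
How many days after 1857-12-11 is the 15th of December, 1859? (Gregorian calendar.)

734

Dec 11, 1857 → Dec 11, 1858: 365 days.
Dec 11, 1858 → Jan 11, 1859: 31 days (December has 31).
Jan 11, 1859 → Feb 11, 1859: 31 days (January has 31).
Feb 11, 1859 → Mar 11, 1859: 28 days (February has 28).
Mar 11, 1859 → Apr 11, 1859: 31 days (March has 31).
Apr 11, 1859 → May 11, 1859: 30 days (April has 30).
May 11, 1859 → Jun 11, 1859: 31 days (May has 31).
Jun 11, 1859 → Jul 11, 1859: 30 days (June has 30).
Jul 11, 1859 → Aug 11, 1859: 31 days (July has 31).
Aug 11, 1859 → Sep 11, 1859: 31 days (August has 31).
Sep 11, 1859 → Oct 11, 1859: 30 days (September has 30).
Oct 11, 1859 → Nov 11, 1859: 31 days (October has 31).
Nov 11, 1859 → Dec 11, 1859: 30 days (November has 30).
Dec 11, 1859 → Dec 15, 1859: 4 days.
Total: 734 days.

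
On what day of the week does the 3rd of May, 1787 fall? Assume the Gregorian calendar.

Thursday

Doomsday rule: the anchor day for the 1700s is Sunday. For year 87: 87÷12 = 7 r 3, and 3÷4 = 0, so 7+3+0 = 10.
Sunday + 10 ≡ Wednesday — that's 1787's doomsday.
In May the doomsday date is May 9.
May 3 is 6 days before May 9; 6 mod 7 = 6, so Wednesday − 6 = Thursday.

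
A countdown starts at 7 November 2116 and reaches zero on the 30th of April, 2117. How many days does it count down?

174

Nov 7, 2116 → Dec 7, 2116: 30 days (November has 30).
Dec 7, 2116 → Jan 7, 2117: 31 days (December has 31).
Jan 7, 2117 → Feb 7, 2117: 31 days (January has 31).
Feb 7, 2117 → Mar 7, 2117: 28 days (February has 28).
Mar 7, 2117 → Apr 7, 2117: 31 days (March has 31).
Apr 7, 2117 → Apr 30, 2117: 23 days.
Total: 174 days.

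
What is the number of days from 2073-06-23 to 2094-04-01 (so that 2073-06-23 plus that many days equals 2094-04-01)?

7587

Jun 23, 2073 → Jun 23, 2074: 365 days.
Jun 23, 2074 → Jun 23, 2075: 365 days.
Jun 23, 2075 → Jun 23, 2076: 366 days (Feb 29, 2076 is in that span).
Jun 23, 2076 → Jun 23, 2077: 365 days.
Jun 23, 2077 → Jun 23, 2078: 365 days.
Jun 23, 2078 → Jun 23, 2079: 365 days.
Jun 23, 2079 → Jun 23, 2080: 366 days (Feb 29, 2080 is in that span).
Jun 23, 2080 → Jun 23, 2081: 365 days.
Jun 23, 2081 → Jun 23, 2082: 365 days.
Jun 23, 2082 → Jun 23, 2083: 365 days.
Jun 23, 2083 → Jun 23, 2084: 366 days (Feb 29, 2084 is in that span).
Jun 23, 2084 → Jun 23, 2085: 365 days.
Jun 23, 2085 → Jun 23, 2086: 365 days.
Jun 23, 2086 → Jun 23, 2087: 365 days.
Jun 23, 2087 → Jun 23, 2088: 366 days (Feb 29, 2088 is in that span).
Jun 23, 2088 → Jun 23, 2089: 365 days.
Jun 23, 2089 → Jun 23, 2090: 365 days.
Jun 23, 2090 → Jun 23, 2091: 365 days.
Jun 23, 2091 → Jun 23, 2092: 366 days (Feb 29, 2092 is in that span).
Jun 23, 2092 → Jun 23, 2093: 365 days.
Jun 23, 2093 → Jul 23, 2093: 30 days (June has 30).
Jul 23, 2093 → Aug 23, 2093: 31 days (July has 31).
Aug 23, 2093 → Sep 23, 2093: 31 days (August has 31).
Sep 23, 2093 → Oct 23, 2093: 30 days (September has 30).
Oct 23, 2093 → Nov 23, 2093: 31 days (October has 31).
Nov 23, 2093 → Dec 23, 2093: 30 days (November has 30).
Dec 23, 2093 → Jan 23, 2094: 31 days (December has 31).
Jan 23, 2094 → Feb 23, 2094: 31 days (January has 31).
Feb 23, 2094 → Mar 23, 2094: 28 days (February has 28).
Mar 23, 2094 → Apr 1, 2094: 9 days.
Total: 7587 days.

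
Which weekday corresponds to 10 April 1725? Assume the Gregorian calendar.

Doomsday rule: the anchor day for the 1700s is Sunday. For year 25: 25÷12 = 2 r 1, and 1÷4 = 0, so 2+1+0 = 3.
Sunday + 3 ≡ Wednesday — that's 1725's doomsday.
In April the doomsday date is Apr 4.
Apr 10 is 6 days after Apr 4; 6 mod 7 = 6, so Wednesday + 6 = Tuesday.

Tuesday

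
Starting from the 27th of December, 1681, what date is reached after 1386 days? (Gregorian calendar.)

October 13, 1685

+365 (one year) → Dec 27, 1682 (1021 left).
+365 (one year) → Dec 27, 1683 (656 left).
+366 (one year; includes Feb 29, 1684) → Dec 27, 1684 (290 left).
Dec has 31 days: +5 → Jan 1, 1685 (285 left).
Jan has 31 days: +31 → Feb 1, 1685 (254 left).
Feb has 28 days: +28 → Mar 1, 1685 (226 left).
Mar has 31 days: +31 → Apr 1, 1685 (195 left).
Apr has 30 days: +30 → May 1, 1685 (165 left).
May has 31 days: +31 → Jun 1, 1685 (134 left).
Jun has 30 days: +30 → Jul 1, 1685 (104 left).
Jul has 31 days: +31 → Aug 1, 1685 (73 left).
Aug has 31 days: +31 → Sep 1, 1685 (42 left).
Sep has 30 days: +30 → Oct 1, 1685 (12 left).
+12 → Oct 13, 1685.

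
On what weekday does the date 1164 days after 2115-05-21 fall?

First find the weekday of May 21, 2115. Doomsday rule: the anchor day for the 2100s is Sunday. For year 15: 15÷12 = 1 r 3, and 3÷4 = 0, so 1+3+0 = 4.
Sunday + 4 ≡ Thursday — that's 2115's doomsday.
In May the doomsday date is May 9.
May 21 is 12 days after May 9; 12 mod 7 = 5, so Thursday + 5 = Tuesday.
1164 mod 7 = 2, so 1164 days after a Tuesday is Tuesday + 2 = Thursday.

Thursday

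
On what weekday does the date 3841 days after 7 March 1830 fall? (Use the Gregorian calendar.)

Friday

First find the weekday of Mar 7, 1830. Doomsday rule: the anchor day for the 1800s is Friday. For year 30: 30÷12 = 2 r 6, and 6÷4 = 1, so 2+6+1 = 9.
Friday + 9 ≡ Sunday — that's 1830's doomsday.
In March the doomsday date is Mar 14.
Mar 7 is 7 days before Mar 14; 7 mod 7 = 0, so Sunday − 0 = Sunday.
3841 mod 7 = 5, so 3841 days after a Sunday is Sunday + 5 = Friday.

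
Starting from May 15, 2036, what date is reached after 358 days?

May has 31 days: +17 → Jun 1, 2036 (341 left).
Jun has 30 days: +30 → Jul 1, 2036 (311 left).
Jul has 31 days: +31 → Aug 1, 2036 (280 left).
Aug has 31 days: +31 → Sep 1, 2036 (249 left).
Sep has 30 days: +30 → Oct 1, 2036 (219 left).
Oct has 31 days: +31 → Nov 1, 2036 (188 left).
Nov has 30 days: +30 → Dec 1, 2036 (158 left).
Dec has 31 days: +31 → Jan 1, 2037 (127 left).
Jan has 31 days: +31 → Feb 1, 2037 (96 left).
Feb has 28 days: +28 → Mar 1, 2037 (68 left).
Mar has 31 days: +31 → Apr 1, 2037 (37 left).
Apr has 30 days: +30 → May 1, 2037 (7 left).
+7 → May 8, 2037.

May 8, 2037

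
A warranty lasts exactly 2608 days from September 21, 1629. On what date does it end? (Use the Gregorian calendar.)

+365 (one year) → Sep 21, 1630 (2243 left).
+365 (one year) → Sep 21, 1631 (1878 left).
+366 (one year; includes Feb 29, 1632) → Sep 21, 1632 (1512 left).
+365 (one year) → Sep 21, 1633 (1147 left).
+365 (one year) → Sep 21, 1634 (782 left).
+365 (one year) → Sep 21, 1635 (417 left).
+366 (one year; includes Feb 29, 1636) → Sep 21, 1636 (51 left).
Sep has 30 days: +10 → Oct 1, 1636 (41 left).
Oct has 31 days: +31 → Nov 1, 1636 (10 left).
+10 → Nov 11, 1636.

November 11, 1636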